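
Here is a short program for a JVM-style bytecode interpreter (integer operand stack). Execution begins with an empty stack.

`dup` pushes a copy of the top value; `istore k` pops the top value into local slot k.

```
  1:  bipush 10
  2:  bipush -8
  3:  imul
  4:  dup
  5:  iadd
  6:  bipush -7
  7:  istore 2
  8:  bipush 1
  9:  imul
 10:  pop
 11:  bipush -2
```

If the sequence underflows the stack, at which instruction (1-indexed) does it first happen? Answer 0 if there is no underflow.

0

bipush 10 → 10
bipush -8 → 10 -8
imul      → -80
dup       → -80 -80
iadd      → -160
bipush -7 → -160 -7
istore 2  → -160
bipush 1  → -160 1
imul      → -160
pop       → (empty)
bipush -2 → -2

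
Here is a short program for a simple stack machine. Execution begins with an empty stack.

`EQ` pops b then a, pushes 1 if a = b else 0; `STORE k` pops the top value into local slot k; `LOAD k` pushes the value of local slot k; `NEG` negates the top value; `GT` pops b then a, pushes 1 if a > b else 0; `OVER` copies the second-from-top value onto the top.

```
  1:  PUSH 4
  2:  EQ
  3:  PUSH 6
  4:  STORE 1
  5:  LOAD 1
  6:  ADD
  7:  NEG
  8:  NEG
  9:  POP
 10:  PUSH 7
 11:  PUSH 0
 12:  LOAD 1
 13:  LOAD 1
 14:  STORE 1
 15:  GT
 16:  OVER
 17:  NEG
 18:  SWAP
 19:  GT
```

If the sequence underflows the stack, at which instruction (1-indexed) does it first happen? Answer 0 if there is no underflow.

2

PUSH 4 : [4]
EQ  — needs 2 operands, stack has 1 → underflow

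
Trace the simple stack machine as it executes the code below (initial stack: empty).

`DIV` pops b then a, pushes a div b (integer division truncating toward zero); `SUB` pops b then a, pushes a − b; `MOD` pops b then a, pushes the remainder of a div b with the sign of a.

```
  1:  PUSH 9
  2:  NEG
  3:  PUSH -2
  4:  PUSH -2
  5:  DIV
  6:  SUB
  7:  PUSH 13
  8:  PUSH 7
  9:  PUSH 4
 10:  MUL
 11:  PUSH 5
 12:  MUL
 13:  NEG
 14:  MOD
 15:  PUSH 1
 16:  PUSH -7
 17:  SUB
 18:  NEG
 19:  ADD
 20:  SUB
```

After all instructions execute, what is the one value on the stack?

-15

PUSH 9  -> [9]
NEG     -> [-9]
PUSH -2 -> [-9, -2]
PUSH -2 -> [-9, -2, -2]
DIV     -> [-9, 1]
SUB     -> [-10]
PUSH 13 -> [-10, 13]
PUSH 7  -> [-10, 13, 7]
PUSH 4  -> [-10, 13, 7, 4]
MUL     -> [-10, 13, 28]
PUSH 5  -> [-10, 13, 28, 5]
MUL     -> [-10, 13, 140]
NEG     -> [-10, 13, -140]
MOD     -> [-10, 13]
PUSH 1  -> [-10, 13, 1]
PUSH -7 -> [-10, 13, 1, -7]
SUB     -> [-10, 13, 8]
NEG     -> [-10, 13, -8]
ADD     -> [-10, 5]
SUB     -> [-15]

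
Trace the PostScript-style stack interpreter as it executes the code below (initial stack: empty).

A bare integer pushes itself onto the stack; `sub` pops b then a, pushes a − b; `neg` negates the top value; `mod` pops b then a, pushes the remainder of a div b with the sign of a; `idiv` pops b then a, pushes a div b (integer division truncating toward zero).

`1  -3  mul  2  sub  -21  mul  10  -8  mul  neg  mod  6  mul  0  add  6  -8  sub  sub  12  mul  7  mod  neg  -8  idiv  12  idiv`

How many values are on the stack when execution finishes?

1

1    -> 1
-3   -> 1 -3
mul  -> -3
2    -> -3 2
sub  -> -5
-21  -> -5 -21
mul  -> 105
10   -> 105 10
-8   -> 105 10 -8
mul  -> 105 -80
neg  -> 105 80
mod  -> 25
6    -> 25 6
mul  -> 150
0    -> 150 0
add  -> 150
6    -> 150 6
-8   -> 150 6 -8
sub  -> 150 14
sub  -> 136
12   -> 136 12
mul  -> 1632
7    -> 1632 7
mod  -> 1
neg  -> -1
-8   -> -1 -8
idiv -> 0
12   -> 0 12
idiv -> 0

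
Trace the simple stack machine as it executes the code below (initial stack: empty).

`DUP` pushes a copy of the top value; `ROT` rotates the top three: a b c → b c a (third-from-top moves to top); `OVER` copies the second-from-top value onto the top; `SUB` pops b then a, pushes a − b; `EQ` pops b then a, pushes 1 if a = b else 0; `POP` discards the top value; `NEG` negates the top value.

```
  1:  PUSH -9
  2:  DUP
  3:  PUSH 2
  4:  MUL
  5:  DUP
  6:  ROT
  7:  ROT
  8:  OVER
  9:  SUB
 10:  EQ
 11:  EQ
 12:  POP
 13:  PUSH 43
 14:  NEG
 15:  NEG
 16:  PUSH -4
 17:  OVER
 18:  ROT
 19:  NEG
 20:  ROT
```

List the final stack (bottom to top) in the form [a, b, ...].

PUSH -9 : -9
DUP     : -9 -9
PUSH 2  : -9 -9 2
MUL     : -9 -18
DUP     : -9 -18 -18
ROT     : -18 -18 -9
ROT     : -18 -9 -18
OVER    : -18 -9 -18 -9
SUB     : -18 -9 -9
EQ      : -18 1
EQ      : 0
POP     : (empty)
PUSH 43 : 43
NEG     : -43
NEG     : 43
PUSH -4 : 43 -4
OVER    : 43 -4 43
ROT     : -4 43 43
NEG     : -4 43 -43
ROT     : 43 -43 -4

[43, -43, -4]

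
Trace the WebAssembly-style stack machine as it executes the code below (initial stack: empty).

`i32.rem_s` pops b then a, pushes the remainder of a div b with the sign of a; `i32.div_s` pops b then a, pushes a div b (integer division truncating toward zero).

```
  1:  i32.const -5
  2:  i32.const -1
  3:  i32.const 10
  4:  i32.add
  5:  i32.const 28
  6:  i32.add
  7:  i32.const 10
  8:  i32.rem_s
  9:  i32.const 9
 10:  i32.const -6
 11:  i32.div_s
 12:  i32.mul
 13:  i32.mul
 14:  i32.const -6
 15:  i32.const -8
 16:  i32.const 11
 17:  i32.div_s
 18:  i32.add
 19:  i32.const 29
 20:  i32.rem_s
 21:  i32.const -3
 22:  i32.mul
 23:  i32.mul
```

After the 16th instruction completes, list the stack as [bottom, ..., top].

i32.const -5 -> -5
i32.const -1 -> -5 -1
i32.const 10 -> -5 -1 10
i32.add      -> -5 9
i32.const 28 -> -5 9 28
i32.add      -> -5 37
i32.const 10 -> -5 37 10
i32.rem_s    -> -5 7
i32.const 9  -> -5 7 9
i32.const -6 -> -5 7 9 -6
i32.div_s    -> -5 7 -1
i32.mul      -> -5 -7
i32.mul      -> 35
i32.const -6 -> 35 -6
i32.const -8 -> 35 -6 -8
i32.const 11 -> 35 -6 -8 11

[35, -6, -8, 11]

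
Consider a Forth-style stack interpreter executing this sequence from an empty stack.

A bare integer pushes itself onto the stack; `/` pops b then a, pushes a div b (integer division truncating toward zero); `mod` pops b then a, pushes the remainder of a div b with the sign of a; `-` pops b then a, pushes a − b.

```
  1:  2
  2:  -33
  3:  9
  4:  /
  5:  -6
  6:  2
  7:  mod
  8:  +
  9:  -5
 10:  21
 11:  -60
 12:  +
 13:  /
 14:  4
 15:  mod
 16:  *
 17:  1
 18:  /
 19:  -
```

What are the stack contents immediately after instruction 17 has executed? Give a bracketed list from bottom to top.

2   -> [2]
-33 -> [2, -33]
9   -> [2, -33, 9]
/   -> [2, -3]
-6  -> [2, -3, -6]
2   -> [2, -3, -6, 2]
mod -> [2, -3, 0]
+   -> [2, -3]
-5  -> [2, -3, -5]
21  -> [2, -3, -5, 21]
-60 -> [2, -3, -5, 21, -60]
+   -> [2, -3, -5, -39]
/   -> [2, -3, 0]
4   -> [2, -3, 0, 4]
mod -> [2, -3, 0]
*   -> [2, 0]
1   -> [2, 0, 1]

[2, 0, 1]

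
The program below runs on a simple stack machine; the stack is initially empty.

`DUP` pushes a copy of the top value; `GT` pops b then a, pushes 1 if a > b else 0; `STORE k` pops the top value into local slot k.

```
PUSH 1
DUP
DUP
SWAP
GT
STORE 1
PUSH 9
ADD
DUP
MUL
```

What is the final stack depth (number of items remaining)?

PUSH 1  -> [1]
DUP     -> [1, 1]
DUP     -> [1, 1, 1]
SWAP    -> [1, 1, 1]
GT      -> [1, 0]
STORE 1 -> [1]
PUSH 9  -> [1, 9]
ADD     -> [10]
DUP     -> [10, 10]
MUL     -> [100]

1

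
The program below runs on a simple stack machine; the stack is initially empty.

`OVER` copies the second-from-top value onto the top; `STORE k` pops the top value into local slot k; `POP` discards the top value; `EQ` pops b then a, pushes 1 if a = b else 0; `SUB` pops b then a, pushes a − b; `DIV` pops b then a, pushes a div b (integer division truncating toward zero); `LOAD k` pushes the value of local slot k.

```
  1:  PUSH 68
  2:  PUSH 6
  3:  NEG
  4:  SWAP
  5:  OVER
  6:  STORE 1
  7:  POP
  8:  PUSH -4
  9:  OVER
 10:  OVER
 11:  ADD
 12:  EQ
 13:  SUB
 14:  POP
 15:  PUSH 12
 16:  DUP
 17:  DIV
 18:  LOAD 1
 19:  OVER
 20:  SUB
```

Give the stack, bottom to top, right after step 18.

[1, -6]

PUSH 68  68
PUSH 6   68 6
NEG      68 -6
SWAP     -6 68
OVER     -6 68 -6
STORE 1  -6 68
POP      -6
PUSH -4  -6 -4
OVER     -6 -4 -6
OVER     -6 -4 -6 -4
ADD      -6 -4 -10
EQ       -6 0
SUB      -6
POP      (empty)
PUSH 12  12
DUP      12 12
DIV      1
LOAD 1   1 -6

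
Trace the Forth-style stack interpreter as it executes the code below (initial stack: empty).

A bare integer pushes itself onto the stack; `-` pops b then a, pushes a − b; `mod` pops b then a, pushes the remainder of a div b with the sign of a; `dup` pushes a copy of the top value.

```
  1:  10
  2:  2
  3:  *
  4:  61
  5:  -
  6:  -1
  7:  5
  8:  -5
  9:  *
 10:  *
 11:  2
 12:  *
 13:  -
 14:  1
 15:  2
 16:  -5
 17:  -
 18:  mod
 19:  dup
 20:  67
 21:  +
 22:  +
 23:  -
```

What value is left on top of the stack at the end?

-160

10   [10]
2    [10, 2]
*    [20]
61   [20, 61]
-    [-41]
-1   [-41, -1]
5    [-41, -1, 5]
-5   [-41, -1, 5, -5]
*    [-41, -1, -25]
*    [-41, 25]
2    [-41, 25, 2]
*    [-41, 50]
-    [-91]
1    [-91, 1]
2    [-91, 1, 2]
-5   [-91, 1, 2, -5]
-    [-91, 1, 7]
mod  [-91, 1]
dup  [-91, 1, 1]
67   [-91, 1, 1, 67]
+    [-91, 1, 68]
+    [-91, 69]
-    [-160]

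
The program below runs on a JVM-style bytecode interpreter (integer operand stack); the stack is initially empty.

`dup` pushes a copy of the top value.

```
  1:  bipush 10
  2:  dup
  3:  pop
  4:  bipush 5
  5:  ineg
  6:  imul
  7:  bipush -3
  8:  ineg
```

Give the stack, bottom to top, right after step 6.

[-50]

bipush 10 -> 10
dup       -> 10 10
pop       -> 10
bipush 5  -> 10 5
ineg      -> 10 -5
imul      -> -50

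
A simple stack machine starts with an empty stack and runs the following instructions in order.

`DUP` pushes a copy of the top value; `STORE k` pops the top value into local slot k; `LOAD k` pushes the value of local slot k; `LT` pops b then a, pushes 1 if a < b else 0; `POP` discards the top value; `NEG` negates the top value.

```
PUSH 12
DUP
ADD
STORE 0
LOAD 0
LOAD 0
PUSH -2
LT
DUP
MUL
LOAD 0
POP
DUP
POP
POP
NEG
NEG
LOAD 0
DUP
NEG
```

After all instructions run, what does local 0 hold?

PUSH 12 -> [12]
DUP     -> [12, 12]
ADD     -> [24]
STORE 0 -> []
LOAD 0  -> [24]
LOAD 0  -> [24, 24]
PUSH -2 -> [24, 24, -2]
LT      -> [24, 0]
DUP     -> [24, 0, 0]
MUL     -> [24, 0]
LOAD 0  -> [24, 0, 24]
POP     -> [24, 0]
DUP     -> [24, 0, 0]
POP     -> [24, 0]
POP     -> [24]
NEG     -> [-24]
NEG     -> [24]
LOAD 0  -> [24, 24]
DUP     -> [24, 24, 24]
NEG     -> [24, 24, -24]

24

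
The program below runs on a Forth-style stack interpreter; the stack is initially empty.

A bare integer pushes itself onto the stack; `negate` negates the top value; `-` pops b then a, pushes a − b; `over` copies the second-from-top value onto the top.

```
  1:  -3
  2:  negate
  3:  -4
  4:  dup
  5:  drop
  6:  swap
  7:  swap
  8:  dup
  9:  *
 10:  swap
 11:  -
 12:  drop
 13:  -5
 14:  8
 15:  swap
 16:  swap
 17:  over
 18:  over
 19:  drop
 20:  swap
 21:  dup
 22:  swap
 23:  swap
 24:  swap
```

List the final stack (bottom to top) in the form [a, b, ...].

-3     -> -3
negate -> 3
-4     -> 3 -4
dup    -> 3 -4 -4
drop   -> 3 -4
swap   -> -4 3
swap   -> 3 -4
dup    -> 3 -4 -4
*      -> 3 16
swap   -> 16 3
-      -> 13
drop   -> (empty)
-5     -> -5
8      -> -5 8
swap   -> 8 -5
swap   -> -5 8
over   -> -5 8 -5
over   -> -5 8 -5 8
drop   -> -5 8 -5
swap   -> -5 -5 8
dup    -> -5 -5 8 8
swap   -> -5 -5 8 8
swap   -> -5 -5 8 8
swap   -> -5 -5 8 8

[-5, -5, 8, 8]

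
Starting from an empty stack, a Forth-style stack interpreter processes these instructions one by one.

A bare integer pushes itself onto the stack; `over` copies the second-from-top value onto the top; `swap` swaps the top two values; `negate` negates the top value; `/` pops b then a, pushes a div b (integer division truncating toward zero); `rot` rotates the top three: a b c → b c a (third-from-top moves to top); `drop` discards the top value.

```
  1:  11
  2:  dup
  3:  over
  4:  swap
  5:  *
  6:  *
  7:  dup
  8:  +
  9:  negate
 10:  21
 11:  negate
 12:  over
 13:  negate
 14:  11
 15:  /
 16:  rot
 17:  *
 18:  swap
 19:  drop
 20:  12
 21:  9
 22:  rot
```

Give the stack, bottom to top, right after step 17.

11     → [11]
dup    → [11, 11]
over   → [11, 11, 11]
swap   → [11, 11, 11]
*      → [11, 121]
*      → [1331]
dup    → [1331, 1331]
+      → [2662]
negate → [-2662]
21     → [-2662, 21]
negate → [-2662, -21]
over   → [-2662, -21, -2662]
negate → [-2662, -21, 2662]
11     → [-2662, -21, 2662, 11]
/      → [-2662, -21, 242]
rot    → [-21, 242, -2662]
*      → [-21, -644204]

[-21, -644204]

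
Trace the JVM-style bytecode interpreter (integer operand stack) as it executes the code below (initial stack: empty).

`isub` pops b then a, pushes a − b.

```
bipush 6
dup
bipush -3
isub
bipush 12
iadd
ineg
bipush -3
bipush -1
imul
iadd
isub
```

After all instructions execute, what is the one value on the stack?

bipush 6  → [6]
dup       → [6, 6]
bipush -3 → [6, 6, -3]
isub      → [6, 9]
bipush 12 → [6, 9, 12]
iadd      → [6, 21]
ineg      → [6, -21]
bipush -3 → [6, -21, -3]
bipush -1 → [6, -21, -3, -1]
imul      → [6, -21, 3]
iadd      → [6, -18]
isub      → [24]

24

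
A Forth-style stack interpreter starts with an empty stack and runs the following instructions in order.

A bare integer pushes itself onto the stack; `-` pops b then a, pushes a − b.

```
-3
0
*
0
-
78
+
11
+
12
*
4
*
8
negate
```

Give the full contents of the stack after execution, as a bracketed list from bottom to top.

[4272, -8]

-3     : [-3]
0      : [-3, 0]
*      : [0]
0      : [0, 0]
-      : [0]
78     : [0, 78]
+      : [78]
11     : [78, 11]
+      : [89]
12     : [89, 12]
*      : [1068]
4      : [1068, 4]
*      : [4272]
8      : [4272, 8]
negate : [4272, -8]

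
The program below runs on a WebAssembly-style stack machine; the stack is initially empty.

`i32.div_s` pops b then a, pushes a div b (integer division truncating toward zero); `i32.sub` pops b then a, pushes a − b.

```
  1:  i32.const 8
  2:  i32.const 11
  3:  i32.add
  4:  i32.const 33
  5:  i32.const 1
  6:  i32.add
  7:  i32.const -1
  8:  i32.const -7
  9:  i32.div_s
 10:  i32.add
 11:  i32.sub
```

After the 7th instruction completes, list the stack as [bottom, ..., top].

[19, 34, -1]

i32.const 8  : [8]
i32.const 11 : [8, 11]
i32.add      : [19]
i32.const 33 : [19, 33]
i32.const 1  : [19, 33, 1]
i32.add      : [19, 34]
i32.const -1 : [19, 34, -1]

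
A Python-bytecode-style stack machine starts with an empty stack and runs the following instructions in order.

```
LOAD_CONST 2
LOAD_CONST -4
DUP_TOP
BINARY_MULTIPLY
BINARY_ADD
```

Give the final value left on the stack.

18

LOAD_CONST 2     [2]
LOAD_CONST -4    [2, -4]
DUP_TOP          [2, -4, -4]
BINARY_MULTIPLY  [2, 16]
BINARY_ADD       [18]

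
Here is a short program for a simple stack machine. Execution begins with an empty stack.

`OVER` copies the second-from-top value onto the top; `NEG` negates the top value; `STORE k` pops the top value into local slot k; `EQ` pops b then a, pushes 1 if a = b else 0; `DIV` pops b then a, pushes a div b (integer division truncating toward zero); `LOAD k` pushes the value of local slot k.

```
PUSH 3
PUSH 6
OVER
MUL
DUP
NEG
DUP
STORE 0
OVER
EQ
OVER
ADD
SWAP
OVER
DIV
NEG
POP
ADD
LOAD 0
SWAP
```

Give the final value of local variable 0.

-18

PUSH 3   [3]
PUSH 6   [3, 6]
OVER     [3, 6, 3]
MUL      [3, 18]
DUP      [3, 18, 18]
NEG      [3, 18, -18]
DUP      [3, 18, -18, -18]
STORE 0  [3, 18, -18]
OVER     [3, 18, -18, 18]
EQ       [3, 18, 0]
OVER     [3, 18, 0, 18]
ADD      [3, 18, 18]
SWAP     [3, 18, 18]
OVER     [3, 18, 18, 18]
DIV      [3, 18, 1]
NEG      [3, 18, -1]
POP      [3, 18]
ADD      [21]
LOAD 0   [21, -18]
SWAP     [-18, 21]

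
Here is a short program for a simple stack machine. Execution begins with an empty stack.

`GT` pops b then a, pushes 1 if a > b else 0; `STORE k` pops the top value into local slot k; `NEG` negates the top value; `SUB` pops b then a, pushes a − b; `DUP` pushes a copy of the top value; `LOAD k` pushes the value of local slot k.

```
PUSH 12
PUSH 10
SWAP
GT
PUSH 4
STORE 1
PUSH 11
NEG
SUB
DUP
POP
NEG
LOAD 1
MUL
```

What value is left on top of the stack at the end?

-44

PUSH 12 → [12]
PUSH 10 → [12, 10]
SWAP    → [10, 12]
GT      → [0]
PUSH 4  → [0, 4]
STORE 1 → [0]
PUSH 11 → [0, 11]
NEG     → [0, -11]
SUB     → [11]
DUP     → [11, 11]
POP     → [11]
NEG     → [-11]
LOAD 1  → [-11, 4]
MUL     → [-44]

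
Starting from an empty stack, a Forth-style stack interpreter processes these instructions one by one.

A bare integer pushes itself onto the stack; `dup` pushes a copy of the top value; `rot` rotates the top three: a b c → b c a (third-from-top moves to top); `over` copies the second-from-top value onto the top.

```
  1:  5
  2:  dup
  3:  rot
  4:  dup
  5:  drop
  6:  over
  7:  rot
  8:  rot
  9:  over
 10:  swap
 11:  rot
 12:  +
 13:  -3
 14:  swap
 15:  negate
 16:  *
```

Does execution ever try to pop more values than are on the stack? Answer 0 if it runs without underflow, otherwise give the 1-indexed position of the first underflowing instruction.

5   → 5
dup → 5 5
rot  — needs 3 operands, stack has 2 → underflow

3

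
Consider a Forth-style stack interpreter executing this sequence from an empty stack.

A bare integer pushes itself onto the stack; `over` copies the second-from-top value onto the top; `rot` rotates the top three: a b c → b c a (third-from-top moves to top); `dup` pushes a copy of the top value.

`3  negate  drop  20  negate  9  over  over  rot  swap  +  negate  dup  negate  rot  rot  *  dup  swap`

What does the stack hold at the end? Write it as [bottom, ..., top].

[-20, 18, 360, 360]

3      → 3
negate → -3
drop   → (empty)
20     → 20
negate → -20
9      → -20 9
over   → -20 9 -20
over   → -20 9 -20 9
rot    → -20 -20 9 9
swap   → -20 -20 9 9
+      → -20 -20 18
negate → -20 -20 -18
dup    → -20 -20 -18 -18
negate → -20 -20 -18 18
rot    → -20 -18 18 -20
rot    → -20 18 -20 -18
*      → -20 18 360
dup    → -20 18 360 360
swap   → -20 18 360 360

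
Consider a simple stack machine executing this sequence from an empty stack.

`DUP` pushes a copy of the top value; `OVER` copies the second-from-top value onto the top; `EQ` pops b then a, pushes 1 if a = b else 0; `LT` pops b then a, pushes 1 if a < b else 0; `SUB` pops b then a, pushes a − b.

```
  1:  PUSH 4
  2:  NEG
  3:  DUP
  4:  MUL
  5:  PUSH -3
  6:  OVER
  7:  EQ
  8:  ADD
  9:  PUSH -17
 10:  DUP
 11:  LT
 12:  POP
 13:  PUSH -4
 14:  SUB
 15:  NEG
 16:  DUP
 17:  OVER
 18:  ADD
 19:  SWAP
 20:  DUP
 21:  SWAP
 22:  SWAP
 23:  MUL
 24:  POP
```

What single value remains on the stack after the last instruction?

-40

PUSH 4   : [4]
NEG      : [-4]
DUP      : [-4, -4]
MUL      : [16]
PUSH -3  : [16, -3]
OVER     : [16, -3, 16]
EQ       : [16, 0]
ADD      : [16]
PUSH -17 : [16, -17]
DUP      : [16, -17, -17]
LT       : [16, 0]
POP      : [16]
PUSH -4  : [16, -4]
SUB      : [20]
NEG      : [-20]
DUP      : [-20, -20]
OVER     : [-20, -20, -20]
ADD      : [-20, -40]
SWAP     : [-40, -20]
DUP      : [-40, -20, -20]
SWAP     : [-40, -20, -20]
SWAP     : [-40, -20, -20]
MUL      : [-40, 400]
POP      : [-40]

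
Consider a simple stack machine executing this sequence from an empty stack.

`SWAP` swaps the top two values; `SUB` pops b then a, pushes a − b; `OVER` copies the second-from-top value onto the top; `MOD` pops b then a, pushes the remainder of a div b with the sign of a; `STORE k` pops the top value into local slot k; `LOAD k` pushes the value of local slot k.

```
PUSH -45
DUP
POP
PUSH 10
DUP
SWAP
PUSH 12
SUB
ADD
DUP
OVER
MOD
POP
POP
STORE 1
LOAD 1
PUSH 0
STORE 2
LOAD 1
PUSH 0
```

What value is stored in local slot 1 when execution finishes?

PUSH -45 : [-45]
DUP      : [-45, -45]
POP      : [-45]
PUSH 10  : [-45, 10]
DUP      : [-45, 10, 10]
SWAP     : [-45, 10, 10]
PUSH 12  : [-45, 10, 10, 12]
SUB      : [-45, 10, -2]
ADD      : [-45, 8]
DUP      : [-45, 8, 8]
OVER     : [-45, 8, 8, 8]
MOD      : [-45, 8, 0]
POP      : [-45, 8]
POP      : [-45]
STORE 1  : []
LOAD 1   : [-45]
PUSH 0   : [-45, 0]
STORE 2  : [-45]
LOAD 1   : [-45, -45]
PUSH 0   : [-45, -45, 0]

-45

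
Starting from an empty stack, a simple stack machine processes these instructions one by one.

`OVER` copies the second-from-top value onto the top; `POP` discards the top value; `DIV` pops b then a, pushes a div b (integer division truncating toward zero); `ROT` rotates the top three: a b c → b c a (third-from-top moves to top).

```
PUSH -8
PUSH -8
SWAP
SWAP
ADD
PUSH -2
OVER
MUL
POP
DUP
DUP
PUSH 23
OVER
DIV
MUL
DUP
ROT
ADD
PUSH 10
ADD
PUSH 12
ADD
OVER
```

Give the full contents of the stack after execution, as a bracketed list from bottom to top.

PUSH -8  -8
PUSH -8  -8 -8
SWAP     -8 -8
SWAP     -8 -8
ADD      -16
PUSH -2  -16 -2
OVER     -16 -2 -16
MUL      -16 32
POP      -16
DUP      -16 -16
DUP      -16 -16 -16
PUSH 23  -16 -16 -16 23
OVER     -16 -16 -16 23 -16
DIV      -16 -16 -16 -1
MUL      -16 -16 16
DUP      -16 -16 16 16
ROT      -16 16 16 -16
ADD      -16 16 0
PUSH 10  -16 16 0 10
ADD      -16 16 10
PUSH 12  -16 16 10 12
ADD      -16 16 22
OVER     -16 16 22 16

[-16, 16, 22, 16]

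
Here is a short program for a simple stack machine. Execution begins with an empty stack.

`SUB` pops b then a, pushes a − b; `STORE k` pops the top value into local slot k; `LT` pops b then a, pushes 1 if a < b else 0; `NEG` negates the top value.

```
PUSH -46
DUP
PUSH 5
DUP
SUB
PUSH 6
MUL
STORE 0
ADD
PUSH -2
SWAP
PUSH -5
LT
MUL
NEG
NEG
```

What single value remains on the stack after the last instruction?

PUSH -46 : [-46]
DUP      : [-46, -46]
PUSH 5   : [-46, -46, 5]
DUP      : [-46, -46, 5, 5]
SUB      : [-46, -46, 0]
PUSH 6   : [-46, -46, 0, 6]
MUL      : [-46, -46, 0]
STORE 0  : [-46, -46]
ADD      : [-92]
PUSH -2  : [-92, -2]
SWAP     : [-2, -92]
PUSH -5  : [-2, -92, -5]
LT       : [-2, 1]
MUL      : [-2]
NEG      : [2]
NEG      : [-2]

-2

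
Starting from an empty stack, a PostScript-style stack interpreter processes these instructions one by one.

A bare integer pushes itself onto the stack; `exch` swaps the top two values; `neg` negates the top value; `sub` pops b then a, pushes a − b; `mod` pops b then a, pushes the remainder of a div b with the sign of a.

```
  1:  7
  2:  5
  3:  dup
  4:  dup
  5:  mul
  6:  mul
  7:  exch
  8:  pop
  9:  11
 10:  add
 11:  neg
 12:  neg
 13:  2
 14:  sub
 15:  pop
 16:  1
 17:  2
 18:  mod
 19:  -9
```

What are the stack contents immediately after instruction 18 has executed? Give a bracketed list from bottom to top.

[1]

7     [7]
5     [7, 5]
dup   [7, 5, 5]
dup   [7, 5, 5, 5]
mul   [7, 5, 25]
mul   [7, 125]
exch  [125, 7]
pop   [125]
11    [125, 11]
add   [136]
neg   [-136]
neg   [136]
2     [136, 2]
sub   [134]
pop   []
1     [1]
2     [1, 2]
mod   [1]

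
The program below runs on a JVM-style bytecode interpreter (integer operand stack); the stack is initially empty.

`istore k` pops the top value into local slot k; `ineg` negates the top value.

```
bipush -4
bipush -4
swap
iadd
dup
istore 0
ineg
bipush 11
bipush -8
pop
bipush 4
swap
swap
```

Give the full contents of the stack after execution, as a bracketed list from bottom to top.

[8, 11, 4]

bipush -4 -> -4
bipush -4 -> -4 -4
swap      -> -4 -4
iadd      -> -8
dup       -> -8 -8
istore 0  -> -8
ineg      -> 8
bipush 11 -> 8 11
bipush -8 -> 8 11 -8
pop       -> 8 11
bipush 4  -> 8 11 4
swap      -> 8 4 11
swap      -> 8 11 4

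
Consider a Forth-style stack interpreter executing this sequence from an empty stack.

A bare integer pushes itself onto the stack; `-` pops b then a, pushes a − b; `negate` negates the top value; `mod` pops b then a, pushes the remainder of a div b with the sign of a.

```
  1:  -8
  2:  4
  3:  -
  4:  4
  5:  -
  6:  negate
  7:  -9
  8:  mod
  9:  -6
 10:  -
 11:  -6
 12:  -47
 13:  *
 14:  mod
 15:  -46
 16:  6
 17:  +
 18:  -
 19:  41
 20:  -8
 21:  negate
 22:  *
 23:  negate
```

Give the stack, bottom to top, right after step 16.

[13, -46, 6]

-8     : -8
4      : -8 4
-      : -12
4      : -12 4
-      : -16
negate : 16
-9     : 16 -9
mod    : 7
-6     : 7 -6
-      : 13
-6     : 13 -6
-47    : 13 -6 -47
*      : 13 282
mod    : 13
-46    : 13 -46
6      : 13 -46 6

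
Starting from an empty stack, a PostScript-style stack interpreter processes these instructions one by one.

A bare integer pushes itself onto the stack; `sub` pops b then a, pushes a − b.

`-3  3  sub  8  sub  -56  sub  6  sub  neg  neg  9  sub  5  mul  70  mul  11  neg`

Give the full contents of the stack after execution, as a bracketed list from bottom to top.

-3  : -3
3   : -3 3
sub : -6
8   : -6 8
sub : -14
-56 : -14 -56
sub : 42
6   : 42 6
sub : 36
neg : -36
neg : 36
9   : 36 9
sub : 27
5   : 27 5
mul : 135
70  : 135 70
mul : 9450
11  : 9450 11
neg : 9450 -11

[9450, -11]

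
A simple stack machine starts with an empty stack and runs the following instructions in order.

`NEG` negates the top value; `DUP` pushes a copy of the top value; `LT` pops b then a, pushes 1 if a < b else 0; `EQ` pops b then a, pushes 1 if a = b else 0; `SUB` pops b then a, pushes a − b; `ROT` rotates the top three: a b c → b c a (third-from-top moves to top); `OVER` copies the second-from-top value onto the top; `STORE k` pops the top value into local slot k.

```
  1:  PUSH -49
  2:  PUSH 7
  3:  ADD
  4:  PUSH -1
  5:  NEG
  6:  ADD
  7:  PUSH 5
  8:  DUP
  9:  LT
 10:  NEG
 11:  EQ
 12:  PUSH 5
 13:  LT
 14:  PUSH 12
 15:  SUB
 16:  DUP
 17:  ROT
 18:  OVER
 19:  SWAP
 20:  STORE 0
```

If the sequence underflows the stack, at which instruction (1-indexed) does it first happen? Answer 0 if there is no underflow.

PUSH -49  -49
PUSH 7    -49 7
ADD       -42
PUSH -1   -42 -1
NEG       -42 1
ADD       -41
PUSH 5    -41 5
DUP       -41 5 5
LT        -41 0
NEG       -41 0
EQ        0
PUSH 5    0 5
LT        1
PUSH 12   1 12
SUB       -11
DUP       -11 -11
ROT  — needs 3 operands, stack has 2 → underflow

17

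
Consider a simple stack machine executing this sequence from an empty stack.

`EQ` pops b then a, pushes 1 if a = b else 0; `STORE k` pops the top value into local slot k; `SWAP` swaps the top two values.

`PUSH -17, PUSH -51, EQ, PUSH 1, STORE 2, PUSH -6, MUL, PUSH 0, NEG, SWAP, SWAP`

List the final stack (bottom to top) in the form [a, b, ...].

PUSH -17  [-17]
PUSH -51  [-17, -51]
EQ        [0]
PUSH 1    [0, 1]
STORE 2   [0]
PUSH -6   [0, -6]
MUL       [0]
PUSH 0    [0, 0]
NEG       [0, 0]
SWAP      [0, 0]
SWAP      [0, 0]

[0, 0]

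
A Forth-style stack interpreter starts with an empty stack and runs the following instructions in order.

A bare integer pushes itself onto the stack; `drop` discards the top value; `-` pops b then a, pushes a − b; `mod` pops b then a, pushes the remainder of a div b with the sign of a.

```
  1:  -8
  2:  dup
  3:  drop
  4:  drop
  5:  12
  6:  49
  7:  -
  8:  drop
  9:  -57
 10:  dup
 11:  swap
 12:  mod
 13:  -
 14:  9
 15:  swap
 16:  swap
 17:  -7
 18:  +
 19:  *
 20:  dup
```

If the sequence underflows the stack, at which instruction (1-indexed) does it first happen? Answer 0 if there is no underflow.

13

-8   : -8
dup  : -8 -8
drop : -8
drop : (empty)
12   : 12
49   : 12 49
-    : -37
drop : (empty)
-57  : -57
dup  : -57 -57
swap : -57 -57
mod  : 0
-  — needs 2 operands, stack has 1 → underflow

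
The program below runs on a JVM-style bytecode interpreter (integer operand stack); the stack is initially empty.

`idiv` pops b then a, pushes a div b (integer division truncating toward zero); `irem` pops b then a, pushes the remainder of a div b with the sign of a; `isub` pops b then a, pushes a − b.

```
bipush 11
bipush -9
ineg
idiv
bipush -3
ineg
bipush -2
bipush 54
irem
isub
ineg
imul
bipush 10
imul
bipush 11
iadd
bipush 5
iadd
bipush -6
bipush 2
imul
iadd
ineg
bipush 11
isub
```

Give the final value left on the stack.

35

bipush 11 → 11
bipush -9 → 11 -9
ineg      → 11 9
idiv      → 1
bipush -3 → 1 -3
ineg      → 1 3
bipush -2 → 1 3 -2
bipush 54 → 1 3 -2 54
irem      → 1 3 -2
isub      → 1 5
ineg      → 1 -5
imul      → -5
bipush 10 → -5 10
imul      → -50
bipush 11 → -50 11
iadd      → -39
bipush 5  → -39 5
iadd      → -34
bipush -6 → -34 -6
bipush 2  → -34 -6 2
imul      → -34 -12
iadd      → -46
ineg      → 46
bipush 11 → 46 11
isub      → 35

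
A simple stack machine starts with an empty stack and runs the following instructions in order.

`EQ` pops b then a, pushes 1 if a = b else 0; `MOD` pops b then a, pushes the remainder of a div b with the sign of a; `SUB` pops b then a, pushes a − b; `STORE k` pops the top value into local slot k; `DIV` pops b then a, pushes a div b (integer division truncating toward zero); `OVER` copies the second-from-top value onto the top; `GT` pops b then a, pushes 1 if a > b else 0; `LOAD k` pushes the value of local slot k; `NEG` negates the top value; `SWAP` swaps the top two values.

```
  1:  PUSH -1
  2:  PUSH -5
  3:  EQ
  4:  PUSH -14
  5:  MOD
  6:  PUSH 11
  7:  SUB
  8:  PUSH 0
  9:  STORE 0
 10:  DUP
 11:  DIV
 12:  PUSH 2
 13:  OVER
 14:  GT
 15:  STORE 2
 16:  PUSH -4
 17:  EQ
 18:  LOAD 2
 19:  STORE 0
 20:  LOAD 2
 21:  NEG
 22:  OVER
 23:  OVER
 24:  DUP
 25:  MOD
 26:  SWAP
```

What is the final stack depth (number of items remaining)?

4

PUSH -1   [-1]
PUSH -5   [-1, -5]
EQ        [0]
PUSH -14  [0, -14]
MOD       [0]
PUSH 11   [0, 11]
SUB       [-11]
PUSH 0    [-11, 0]
STORE 0   [-11]
DUP       [-11, -11]
DIV       [1]
PUSH 2    [1, 2]
OVER      [1, 2, 1]
GT        [1, 1]
STORE 2   [1]
PUSH -4   [1, -4]
EQ        [0]
LOAD 2    [0, 1]
STORE 0   [0]
LOAD 2    [0, 1]
NEG       [0, -1]
OVER      [0, -1, 0]
OVER      [0, -1, 0, -1]
DUP       [0, -1, 0, -1, -1]
MOD       [0, -1, 0, 0]
SWAP      [0, -1, 0, 0]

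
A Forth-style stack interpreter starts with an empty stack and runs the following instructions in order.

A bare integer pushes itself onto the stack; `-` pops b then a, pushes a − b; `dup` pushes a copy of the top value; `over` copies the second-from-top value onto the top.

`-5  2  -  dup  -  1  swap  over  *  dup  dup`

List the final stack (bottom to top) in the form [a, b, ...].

-5   -> -5
2    -> -5 2
-    -> -7
dup  -> -7 -7
-    -> 0
1    -> 0 1
swap -> 1 0
over -> 1 0 1
*    -> 1 0
dup  -> 1 0 0
dup  -> 1 0 0 0

[1, 0, 0, 0]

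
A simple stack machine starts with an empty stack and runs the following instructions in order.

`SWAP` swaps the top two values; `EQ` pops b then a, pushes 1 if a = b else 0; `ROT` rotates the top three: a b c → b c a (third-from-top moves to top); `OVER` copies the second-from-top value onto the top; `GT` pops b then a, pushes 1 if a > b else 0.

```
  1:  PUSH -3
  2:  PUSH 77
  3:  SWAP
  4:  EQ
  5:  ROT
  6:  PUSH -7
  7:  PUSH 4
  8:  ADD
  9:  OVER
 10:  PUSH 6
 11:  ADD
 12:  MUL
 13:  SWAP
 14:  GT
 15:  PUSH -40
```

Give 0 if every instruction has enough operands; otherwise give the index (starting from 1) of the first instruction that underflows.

5

PUSH -3  [-3]
PUSH 77  [-3, 77]
SWAP     [77, -3]
EQ       [0]
ROT  — needs 3 operands, stack has 1 → underflow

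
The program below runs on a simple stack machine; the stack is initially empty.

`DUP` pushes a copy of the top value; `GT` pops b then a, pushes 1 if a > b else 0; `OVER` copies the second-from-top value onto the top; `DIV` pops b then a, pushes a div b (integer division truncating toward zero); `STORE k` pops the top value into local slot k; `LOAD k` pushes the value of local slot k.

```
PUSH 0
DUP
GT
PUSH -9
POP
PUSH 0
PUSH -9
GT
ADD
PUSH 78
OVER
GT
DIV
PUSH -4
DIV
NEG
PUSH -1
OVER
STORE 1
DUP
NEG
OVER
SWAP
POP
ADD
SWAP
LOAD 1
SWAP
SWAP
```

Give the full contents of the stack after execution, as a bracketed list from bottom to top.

PUSH 0   0
DUP      0 0
GT       0
PUSH -9  0 -9
POP      0
PUSH 0   0 0
PUSH -9  0 0 -9
GT       0 1
ADD      1
PUSH 78  1 78
OVER     1 78 1
GT       1 1
DIV      1
PUSH -4  1 -4
DIV      0
NEG      0
PUSH -1  0 -1
OVER     0 -1 0
STORE 1  0 -1
DUP      0 -1 -1
NEG      0 -1 1
OVER     0 -1 1 -1
SWAP     0 -1 -1 1
POP      0 -1 -1
ADD      0 -2
SWAP     -2 0
LOAD 1   -2 0 0
SWAP     -2 0 0
SWAP     -2 0 0

[-2, 0, 0]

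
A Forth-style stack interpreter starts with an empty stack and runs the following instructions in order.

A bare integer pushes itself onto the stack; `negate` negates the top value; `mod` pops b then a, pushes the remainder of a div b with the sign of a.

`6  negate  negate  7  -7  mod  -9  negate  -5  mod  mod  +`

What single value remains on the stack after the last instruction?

6      -> 6
negate -> -6
negate -> 6
7      -> 6 7
-7     -> 6 7 -7
mod    -> 6 0
-9     -> 6 0 -9
negate -> 6 0 9
-5     -> 6 0 9 -5
mod    -> 6 0 4
mod    -> 6 0
+      -> 6

6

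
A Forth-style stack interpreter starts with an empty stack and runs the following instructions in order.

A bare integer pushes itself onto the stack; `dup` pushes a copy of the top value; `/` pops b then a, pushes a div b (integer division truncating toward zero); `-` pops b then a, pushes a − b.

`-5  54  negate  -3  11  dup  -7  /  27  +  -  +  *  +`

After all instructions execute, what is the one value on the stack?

967

-5     : [-5]
54     : [-5, 54]
negate : [-5, -54]
-3     : [-5, -54, -3]
11     : [-5, -54, -3, 11]
dup    : [-5, -54, -3, 11, 11]
-7     : [-5, -54, -3, 11, 11, -7]
/      : [-5, -54, -3, 11, -1]
27     : [-5, -54, -3, 11, -1, 27]
+      : [-5, -54, -3, 11, 26]
-      : [-5, -54, -3, -15]
+      : [-5, -54, -18]
*      : [-5, 972]
+      : [967]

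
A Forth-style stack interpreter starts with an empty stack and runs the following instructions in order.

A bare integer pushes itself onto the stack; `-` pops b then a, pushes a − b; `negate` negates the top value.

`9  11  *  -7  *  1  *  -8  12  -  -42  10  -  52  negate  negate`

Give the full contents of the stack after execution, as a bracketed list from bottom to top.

9      : 9
11     : 9 11
*      : 99
-7     : 99 -7
*      : -693
1      : -693 1
*      : -693
-8     : -693 -8
12     : -693 -8 12
-      : -693 -20
-42    : -693 -20 -42
10     : -693 -20 -42 10
-      : -693 -20 -52
52     : -693 -20 -52 52
negate : -693 -20 -52 -52
negate : -693 -20 -52 52

[-693, -20, -52, 52]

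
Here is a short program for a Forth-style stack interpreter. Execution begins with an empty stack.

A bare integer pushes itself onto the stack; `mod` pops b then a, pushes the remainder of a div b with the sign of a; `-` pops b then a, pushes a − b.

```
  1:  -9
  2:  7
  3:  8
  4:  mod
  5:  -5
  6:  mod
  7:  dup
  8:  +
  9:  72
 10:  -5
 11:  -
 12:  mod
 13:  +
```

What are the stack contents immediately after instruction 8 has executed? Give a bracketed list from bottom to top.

-9   [-9]
7    [-9, 7]
8    [-9, 7, 8]
mod  [-9, 7]
-5   [-9, 7, -5]
mod  [-9, 2]
dup  [-9, 2, 2]
+    [-9, 4]

[-9, 4]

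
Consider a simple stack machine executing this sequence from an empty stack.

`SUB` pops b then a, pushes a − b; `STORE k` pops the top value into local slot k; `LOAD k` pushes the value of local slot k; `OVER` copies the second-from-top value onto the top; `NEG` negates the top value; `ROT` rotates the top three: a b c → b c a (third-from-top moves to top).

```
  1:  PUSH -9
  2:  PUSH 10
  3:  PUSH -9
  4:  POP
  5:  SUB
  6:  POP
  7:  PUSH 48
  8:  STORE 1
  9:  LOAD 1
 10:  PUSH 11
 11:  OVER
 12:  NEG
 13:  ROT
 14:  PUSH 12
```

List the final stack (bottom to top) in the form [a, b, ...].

[11, -48, 48, 12]

PUSH -9  [-9]
PUSH 10  [-9, 10]
PUSH -9  [-9, 10, -9]
POP      [-9, 10]
SUB      [-19]
POP      []
PUSH 48  [48]
STORE 1  []
LOAD 1   [48]
PUSH 11  [48, 11]
OVER     [48, 11, 48]
NEG      [48, 11, -48]
ROT      [11, -48, 48]
PUSH 12  [11, -48, 48, 12]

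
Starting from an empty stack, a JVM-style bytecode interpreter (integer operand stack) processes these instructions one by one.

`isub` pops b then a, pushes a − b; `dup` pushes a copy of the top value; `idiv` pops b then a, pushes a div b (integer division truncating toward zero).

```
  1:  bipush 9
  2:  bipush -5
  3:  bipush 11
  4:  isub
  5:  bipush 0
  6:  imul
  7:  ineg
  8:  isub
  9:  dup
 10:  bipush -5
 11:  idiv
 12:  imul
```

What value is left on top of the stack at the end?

bipush 9  → 9
bipush -5 → 9 -5
bipush 11 → 9 -5 11
isub      → 9 -16
bipush 0  → 9 -16 0
imul      → 9 0
ineg      → 9 0
isub      → 9
dup       → 9 9
bipush -5 → 9 9 -5
idiv      → 9 -1
imul      → -9

-9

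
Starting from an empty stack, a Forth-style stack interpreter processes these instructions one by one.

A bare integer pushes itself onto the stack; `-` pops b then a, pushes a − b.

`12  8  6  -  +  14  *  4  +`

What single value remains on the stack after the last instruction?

12 : 12
8  : 12 8
6  : 12 8 6
-  : 12 2
+  : 14
14 : 14 14
*  : 196
4  : 196 4
+  : 200

200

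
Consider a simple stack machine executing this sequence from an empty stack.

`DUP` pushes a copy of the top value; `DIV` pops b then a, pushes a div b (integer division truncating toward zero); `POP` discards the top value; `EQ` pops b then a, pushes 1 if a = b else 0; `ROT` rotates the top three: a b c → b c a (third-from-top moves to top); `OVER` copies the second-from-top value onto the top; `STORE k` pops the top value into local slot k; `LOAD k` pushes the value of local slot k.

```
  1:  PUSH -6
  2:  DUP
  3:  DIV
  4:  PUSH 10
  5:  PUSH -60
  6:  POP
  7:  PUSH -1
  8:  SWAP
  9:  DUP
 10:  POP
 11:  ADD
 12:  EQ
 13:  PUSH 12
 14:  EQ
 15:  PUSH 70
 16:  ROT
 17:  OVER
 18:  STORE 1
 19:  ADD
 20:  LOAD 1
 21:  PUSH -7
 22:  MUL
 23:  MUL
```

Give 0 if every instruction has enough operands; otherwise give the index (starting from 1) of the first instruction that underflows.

PUSH -6  : -6
DUP      : -6 -6
DIV      : 1
PUSH 10  : 1 10
PUSH -60 : 1 10 -60
POP      : 1 10
PUSH -1  : 1 10 -1
SWAP     : 1 -1 10
DUP      : 1 -1 10 10
POP      : 1 -1 10
ADD      : 1 9
EQ       : 0
PUSH 12  : 0 12
EQ       : 0
PUSH 70  : 0 70
ROT  — needs 3 operands, stack has 2 → underflow

16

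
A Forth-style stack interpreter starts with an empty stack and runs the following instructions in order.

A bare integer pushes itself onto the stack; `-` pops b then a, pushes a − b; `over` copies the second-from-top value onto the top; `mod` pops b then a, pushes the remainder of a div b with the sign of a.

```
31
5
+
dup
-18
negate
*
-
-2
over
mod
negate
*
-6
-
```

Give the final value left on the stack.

-1218

31     : [31]
5      : [31, 5]
+      : [36]
dup    : [36, 36]
-18    : [36, 36, -18]
negate : [36, 36, 18]
*      : [36, 648]
-      : [-612]
-2     : [-612, -2]
over   : [-612, -2, -612]
mod    : [-612, -2]
negate : [-612, 2]
*      : [-1224]
-6     : [-1224, -6]
-      : [-1218]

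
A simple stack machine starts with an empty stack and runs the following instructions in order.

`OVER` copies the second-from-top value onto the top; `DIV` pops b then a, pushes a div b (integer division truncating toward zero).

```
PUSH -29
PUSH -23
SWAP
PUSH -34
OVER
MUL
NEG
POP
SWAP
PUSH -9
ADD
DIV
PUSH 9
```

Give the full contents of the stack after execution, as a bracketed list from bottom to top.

PUSH -29 → -29
PUSH -23 → -29 -23
SWAP     → -23 -29
PUSH -34 → -23 -29 -34
OVER     → -23 -29 -34 -29
MUL      → -23 -29 986
NEG      → -23 -29 -986
POP      → -23 -29
SWAP     → -29 -23
PUSH -9  → -29 -23 -9
ADD      → -29 -32
DIV      → 0
PUSH 9   → 0 9

[0, 9]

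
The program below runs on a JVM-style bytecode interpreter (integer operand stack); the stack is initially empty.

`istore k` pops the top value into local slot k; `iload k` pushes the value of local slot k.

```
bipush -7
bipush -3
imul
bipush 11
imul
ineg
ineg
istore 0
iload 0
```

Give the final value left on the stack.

231

bipush -7  -7
bipush -3  -7 -3
imul       21
bipush 11  21 11
imul       231
ineg       -231
ineg       231
istore 0   (empty)
iload 0    231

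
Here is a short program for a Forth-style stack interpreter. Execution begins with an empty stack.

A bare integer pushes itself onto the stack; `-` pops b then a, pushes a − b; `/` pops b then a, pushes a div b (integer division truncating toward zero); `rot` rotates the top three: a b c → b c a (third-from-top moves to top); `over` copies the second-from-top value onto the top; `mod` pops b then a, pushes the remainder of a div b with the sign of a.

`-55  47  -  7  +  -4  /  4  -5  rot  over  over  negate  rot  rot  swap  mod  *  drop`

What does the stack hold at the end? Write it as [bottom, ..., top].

[4, -5]

-55    : [-55]
47     : [-55, 47]
-      : [-102]
7      : [-102, 7]
+      : [-95]
-4     : [-95, -4]
/      : [23]
4      : [23, 4]
-5     : [23, 4, -5]
rot    : [4, -5, 23]
over   : [4, -5, 23, -5]
over   : [4, -5, 23, -5, 23]
negate : [4, -5, 23, -5, -23]
rot    : [4, -5, -5, -23, 23]
rot    : [4, -5, -23, 23, -5]
swap   : [4, -5, -23, -5, 23]
mod    : [4, -5, -23, -5]
*      : [4, -5, 115]
drop   : [4, -5]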